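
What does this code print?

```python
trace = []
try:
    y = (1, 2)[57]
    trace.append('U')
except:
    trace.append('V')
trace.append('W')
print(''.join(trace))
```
VW

Exception raised in try, caught by bare except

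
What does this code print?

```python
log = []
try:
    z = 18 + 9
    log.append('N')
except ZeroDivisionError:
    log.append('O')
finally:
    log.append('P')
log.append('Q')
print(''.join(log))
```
NPQ

finally runs after normal execution too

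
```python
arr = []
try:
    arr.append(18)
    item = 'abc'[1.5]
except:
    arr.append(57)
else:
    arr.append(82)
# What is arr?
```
[18, 57]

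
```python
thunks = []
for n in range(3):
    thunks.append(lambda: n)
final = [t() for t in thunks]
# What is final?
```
[2, 2, 2]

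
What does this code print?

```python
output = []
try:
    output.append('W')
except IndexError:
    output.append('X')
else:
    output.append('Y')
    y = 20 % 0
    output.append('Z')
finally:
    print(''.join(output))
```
WY

Try succeeds, else appends 'Y', ZeroDivisionError in else is uncaught, finally prints before exception propagates ('Z' never appended)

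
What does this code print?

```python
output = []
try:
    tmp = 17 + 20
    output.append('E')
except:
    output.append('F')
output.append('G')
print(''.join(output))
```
EG

No exception, try block completes normally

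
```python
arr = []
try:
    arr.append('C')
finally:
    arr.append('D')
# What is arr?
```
['C', 'D']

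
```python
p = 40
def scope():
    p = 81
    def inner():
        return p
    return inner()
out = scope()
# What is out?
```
81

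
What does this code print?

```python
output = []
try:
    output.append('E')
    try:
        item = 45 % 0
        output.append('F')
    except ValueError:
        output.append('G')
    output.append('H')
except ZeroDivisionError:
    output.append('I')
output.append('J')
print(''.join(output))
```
EIJ

Inner handler doesn't match, propagates to outer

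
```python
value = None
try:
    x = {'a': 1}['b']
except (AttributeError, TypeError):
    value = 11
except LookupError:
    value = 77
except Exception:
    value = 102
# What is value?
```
77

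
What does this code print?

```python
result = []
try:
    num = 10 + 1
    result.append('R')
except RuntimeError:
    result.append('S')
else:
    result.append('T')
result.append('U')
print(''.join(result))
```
RTU

else block runs when no exception occurs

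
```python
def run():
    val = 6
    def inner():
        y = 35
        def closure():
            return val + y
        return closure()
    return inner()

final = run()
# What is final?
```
41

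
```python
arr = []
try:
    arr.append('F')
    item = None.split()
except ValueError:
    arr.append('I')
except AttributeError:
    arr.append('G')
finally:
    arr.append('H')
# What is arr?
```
['F', 'G', 'H']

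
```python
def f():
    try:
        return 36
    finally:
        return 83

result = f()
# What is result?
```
83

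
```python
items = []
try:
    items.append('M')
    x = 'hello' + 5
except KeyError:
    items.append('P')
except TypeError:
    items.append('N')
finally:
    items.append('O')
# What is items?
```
['M', 'N', 'O']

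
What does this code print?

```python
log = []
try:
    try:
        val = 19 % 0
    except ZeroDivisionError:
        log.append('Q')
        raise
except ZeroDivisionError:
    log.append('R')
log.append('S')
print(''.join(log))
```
QRS

raise without argument re-raises current exception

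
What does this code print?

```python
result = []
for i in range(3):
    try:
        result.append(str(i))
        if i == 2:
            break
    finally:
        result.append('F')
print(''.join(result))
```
0F1F2F

finally runs even when breaking out of loop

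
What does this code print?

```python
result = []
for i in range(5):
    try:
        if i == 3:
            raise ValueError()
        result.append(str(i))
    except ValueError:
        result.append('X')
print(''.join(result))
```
012X4

Exception on i=3 caught, loop continues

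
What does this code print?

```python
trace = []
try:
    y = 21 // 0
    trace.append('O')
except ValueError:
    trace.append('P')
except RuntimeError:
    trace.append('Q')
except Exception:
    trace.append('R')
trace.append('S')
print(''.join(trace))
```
RS

ZeroDivisionError not specifically caught, falls to Exception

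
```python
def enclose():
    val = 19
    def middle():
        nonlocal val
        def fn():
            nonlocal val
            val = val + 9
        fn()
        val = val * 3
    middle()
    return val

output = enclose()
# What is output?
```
84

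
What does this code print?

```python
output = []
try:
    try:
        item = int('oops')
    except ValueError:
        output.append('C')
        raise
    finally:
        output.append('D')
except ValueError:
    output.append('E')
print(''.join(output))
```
CDE

finally runs before re-raised exception propagates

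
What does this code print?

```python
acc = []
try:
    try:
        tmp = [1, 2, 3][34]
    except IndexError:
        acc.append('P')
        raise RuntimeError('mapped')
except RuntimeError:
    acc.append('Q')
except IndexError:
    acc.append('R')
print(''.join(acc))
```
PQ

New RuntimeError raised, caught by outer RuntimeError handler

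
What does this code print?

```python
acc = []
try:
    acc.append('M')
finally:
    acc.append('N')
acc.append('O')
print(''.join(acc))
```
MNO

try/finally without except, no exception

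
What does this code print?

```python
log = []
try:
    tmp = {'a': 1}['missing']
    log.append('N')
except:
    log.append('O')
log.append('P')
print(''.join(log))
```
OP

Exception raised in try, caught by bare except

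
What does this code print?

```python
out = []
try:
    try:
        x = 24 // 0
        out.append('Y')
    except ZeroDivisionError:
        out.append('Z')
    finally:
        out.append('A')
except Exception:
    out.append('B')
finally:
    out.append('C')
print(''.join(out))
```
ZAC

Both finally blocks run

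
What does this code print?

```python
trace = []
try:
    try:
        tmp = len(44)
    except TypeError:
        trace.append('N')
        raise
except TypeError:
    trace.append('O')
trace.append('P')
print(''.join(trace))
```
NOP

raise without argument re-raises current exception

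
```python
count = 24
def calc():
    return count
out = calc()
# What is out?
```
24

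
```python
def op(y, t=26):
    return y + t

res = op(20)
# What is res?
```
46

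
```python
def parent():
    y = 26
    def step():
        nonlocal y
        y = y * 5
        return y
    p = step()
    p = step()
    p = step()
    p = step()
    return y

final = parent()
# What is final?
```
16250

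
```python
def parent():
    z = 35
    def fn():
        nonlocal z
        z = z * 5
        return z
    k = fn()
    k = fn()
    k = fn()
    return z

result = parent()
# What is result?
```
4375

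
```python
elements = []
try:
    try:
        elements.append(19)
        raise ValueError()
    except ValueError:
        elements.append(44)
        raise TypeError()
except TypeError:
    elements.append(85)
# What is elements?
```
[19, 44, 85]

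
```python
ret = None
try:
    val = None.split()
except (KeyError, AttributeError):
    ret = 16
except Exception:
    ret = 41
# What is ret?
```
16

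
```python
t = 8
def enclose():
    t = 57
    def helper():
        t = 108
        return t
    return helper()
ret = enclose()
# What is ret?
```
108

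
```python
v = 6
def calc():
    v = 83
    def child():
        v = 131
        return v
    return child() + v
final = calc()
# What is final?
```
214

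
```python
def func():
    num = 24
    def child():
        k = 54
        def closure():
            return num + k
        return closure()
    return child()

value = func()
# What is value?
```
78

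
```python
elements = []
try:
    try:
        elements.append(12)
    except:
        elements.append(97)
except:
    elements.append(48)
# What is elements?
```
[12]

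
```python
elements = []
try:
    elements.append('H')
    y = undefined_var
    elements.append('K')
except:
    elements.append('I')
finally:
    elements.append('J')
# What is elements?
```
['H', 'I', 'J']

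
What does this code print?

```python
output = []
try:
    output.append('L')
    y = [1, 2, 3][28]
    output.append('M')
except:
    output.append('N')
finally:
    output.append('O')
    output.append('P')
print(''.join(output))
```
LNOP

Code before exception runs, then except, then all of finally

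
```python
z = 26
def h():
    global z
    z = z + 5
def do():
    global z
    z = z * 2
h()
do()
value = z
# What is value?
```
62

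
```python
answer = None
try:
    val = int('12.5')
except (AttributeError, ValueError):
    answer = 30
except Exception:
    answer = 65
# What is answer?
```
30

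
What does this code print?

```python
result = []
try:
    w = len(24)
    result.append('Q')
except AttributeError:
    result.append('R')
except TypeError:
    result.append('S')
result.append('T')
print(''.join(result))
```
ST

TypeError is caught by its specific handler, not AttributeError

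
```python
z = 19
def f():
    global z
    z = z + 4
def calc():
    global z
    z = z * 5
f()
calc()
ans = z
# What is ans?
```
115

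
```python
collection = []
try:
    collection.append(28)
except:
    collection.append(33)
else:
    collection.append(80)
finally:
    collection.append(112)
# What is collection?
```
[28, 80, 112]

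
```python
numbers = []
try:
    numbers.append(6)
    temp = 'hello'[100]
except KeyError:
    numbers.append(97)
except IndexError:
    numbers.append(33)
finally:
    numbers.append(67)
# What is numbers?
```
[6, 33, 67]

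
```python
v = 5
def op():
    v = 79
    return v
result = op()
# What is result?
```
79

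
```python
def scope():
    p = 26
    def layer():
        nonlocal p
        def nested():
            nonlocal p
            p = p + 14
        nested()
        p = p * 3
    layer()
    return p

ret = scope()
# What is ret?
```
120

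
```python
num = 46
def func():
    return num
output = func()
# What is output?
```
46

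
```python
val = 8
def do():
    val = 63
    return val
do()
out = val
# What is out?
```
8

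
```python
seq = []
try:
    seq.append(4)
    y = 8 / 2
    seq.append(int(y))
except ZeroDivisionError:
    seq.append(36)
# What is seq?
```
[4, 4]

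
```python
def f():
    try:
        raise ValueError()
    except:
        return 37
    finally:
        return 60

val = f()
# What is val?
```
60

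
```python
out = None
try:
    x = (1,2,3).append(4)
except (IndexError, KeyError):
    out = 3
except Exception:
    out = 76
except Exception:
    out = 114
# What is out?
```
76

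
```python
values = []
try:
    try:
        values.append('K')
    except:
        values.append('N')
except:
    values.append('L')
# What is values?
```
['K']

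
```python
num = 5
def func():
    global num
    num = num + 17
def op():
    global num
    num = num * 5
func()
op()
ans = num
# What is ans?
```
110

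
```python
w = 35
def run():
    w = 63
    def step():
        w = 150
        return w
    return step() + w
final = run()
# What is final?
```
213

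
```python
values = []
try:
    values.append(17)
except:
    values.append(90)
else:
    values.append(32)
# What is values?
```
[17, 32]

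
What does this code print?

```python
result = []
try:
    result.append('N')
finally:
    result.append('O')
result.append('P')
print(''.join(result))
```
NOP

try/finally without except, no exception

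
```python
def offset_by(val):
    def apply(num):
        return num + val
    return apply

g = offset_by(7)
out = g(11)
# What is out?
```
18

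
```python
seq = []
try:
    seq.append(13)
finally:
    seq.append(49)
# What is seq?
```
[13, 49]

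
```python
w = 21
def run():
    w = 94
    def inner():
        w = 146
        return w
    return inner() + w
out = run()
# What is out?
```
240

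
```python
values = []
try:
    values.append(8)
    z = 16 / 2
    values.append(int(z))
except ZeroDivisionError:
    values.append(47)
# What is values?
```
[8, 8]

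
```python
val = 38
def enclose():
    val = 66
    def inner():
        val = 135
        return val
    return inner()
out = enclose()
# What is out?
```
135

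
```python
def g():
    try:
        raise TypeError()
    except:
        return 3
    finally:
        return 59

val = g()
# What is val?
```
59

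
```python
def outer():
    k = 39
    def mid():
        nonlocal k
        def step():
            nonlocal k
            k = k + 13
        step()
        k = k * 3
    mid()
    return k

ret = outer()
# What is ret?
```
156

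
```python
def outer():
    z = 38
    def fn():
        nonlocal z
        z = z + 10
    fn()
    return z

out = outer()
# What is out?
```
48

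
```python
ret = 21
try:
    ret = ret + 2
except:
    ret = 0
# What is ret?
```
23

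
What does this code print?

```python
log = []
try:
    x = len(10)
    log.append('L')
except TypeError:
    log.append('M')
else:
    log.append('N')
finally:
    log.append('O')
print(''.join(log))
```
MO

Exception: except runs, else skipped, finally runs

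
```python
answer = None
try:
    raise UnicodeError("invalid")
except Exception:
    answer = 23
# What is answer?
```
23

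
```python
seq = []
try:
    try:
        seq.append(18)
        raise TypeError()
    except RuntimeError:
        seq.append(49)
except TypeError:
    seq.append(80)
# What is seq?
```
[18, 80]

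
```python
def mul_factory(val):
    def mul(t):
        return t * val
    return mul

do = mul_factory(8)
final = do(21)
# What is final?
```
168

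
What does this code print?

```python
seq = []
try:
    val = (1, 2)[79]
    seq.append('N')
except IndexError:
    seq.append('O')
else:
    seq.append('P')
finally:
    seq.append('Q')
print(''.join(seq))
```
OQ

Exception: except runs, else skipped, finally runs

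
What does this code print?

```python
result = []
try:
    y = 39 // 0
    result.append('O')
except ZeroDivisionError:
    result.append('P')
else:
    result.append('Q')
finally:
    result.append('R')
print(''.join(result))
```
PR

Exception: except runs, else skipped, finally runs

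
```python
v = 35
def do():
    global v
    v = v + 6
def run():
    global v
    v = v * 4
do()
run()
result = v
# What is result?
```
164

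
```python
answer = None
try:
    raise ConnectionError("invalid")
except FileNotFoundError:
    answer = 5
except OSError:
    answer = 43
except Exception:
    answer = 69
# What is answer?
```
43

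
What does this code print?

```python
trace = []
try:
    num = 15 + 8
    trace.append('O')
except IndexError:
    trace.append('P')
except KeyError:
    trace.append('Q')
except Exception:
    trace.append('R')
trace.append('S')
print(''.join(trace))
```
OS

No exception, try block completes normally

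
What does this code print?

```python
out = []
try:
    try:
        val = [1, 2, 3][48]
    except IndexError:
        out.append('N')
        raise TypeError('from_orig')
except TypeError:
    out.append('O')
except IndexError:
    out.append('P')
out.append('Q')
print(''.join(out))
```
NOQ

TypeError raised and caught, original IndexError not re-raised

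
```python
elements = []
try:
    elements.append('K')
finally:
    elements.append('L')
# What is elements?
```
['K', 'L']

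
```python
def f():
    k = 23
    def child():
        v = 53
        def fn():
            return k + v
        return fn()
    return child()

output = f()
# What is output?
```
76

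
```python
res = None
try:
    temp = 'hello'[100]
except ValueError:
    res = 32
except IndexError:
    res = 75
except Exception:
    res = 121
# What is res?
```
75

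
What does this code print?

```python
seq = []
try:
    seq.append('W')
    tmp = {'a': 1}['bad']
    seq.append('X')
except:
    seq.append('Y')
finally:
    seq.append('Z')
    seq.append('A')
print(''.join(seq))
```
WYZA

Code before exception runs, then except, then all of finally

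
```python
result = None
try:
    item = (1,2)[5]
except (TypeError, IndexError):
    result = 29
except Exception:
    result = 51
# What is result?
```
29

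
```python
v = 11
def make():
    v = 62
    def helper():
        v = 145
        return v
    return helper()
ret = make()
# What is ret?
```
145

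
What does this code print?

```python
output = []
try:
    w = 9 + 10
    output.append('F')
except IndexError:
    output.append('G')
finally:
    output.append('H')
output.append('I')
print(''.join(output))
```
FHI

finally runs after normal execution too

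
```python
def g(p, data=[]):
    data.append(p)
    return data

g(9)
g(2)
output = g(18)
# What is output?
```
[9, 2, 18]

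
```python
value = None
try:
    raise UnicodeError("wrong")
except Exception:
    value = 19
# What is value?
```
19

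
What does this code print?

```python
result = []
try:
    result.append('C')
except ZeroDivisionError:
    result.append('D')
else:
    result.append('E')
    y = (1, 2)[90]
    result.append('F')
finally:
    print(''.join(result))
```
CE

Try succeeds, else appends 'E', IndexError in else is uncaught, finally prints before exception propagates ('F' never appended)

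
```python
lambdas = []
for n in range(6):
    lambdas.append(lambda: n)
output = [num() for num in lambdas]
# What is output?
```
[5, 5, 5, 5, 5, 5]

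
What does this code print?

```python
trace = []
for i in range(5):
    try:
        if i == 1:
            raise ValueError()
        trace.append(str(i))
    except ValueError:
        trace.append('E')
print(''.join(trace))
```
0E234

Exception on i=1 caught, loop continues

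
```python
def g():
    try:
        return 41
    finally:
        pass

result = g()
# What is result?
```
41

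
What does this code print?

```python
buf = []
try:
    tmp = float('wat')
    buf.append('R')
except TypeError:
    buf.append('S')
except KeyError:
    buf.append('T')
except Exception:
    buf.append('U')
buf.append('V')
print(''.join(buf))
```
UV

ValueError not specifically caught, falls to Exception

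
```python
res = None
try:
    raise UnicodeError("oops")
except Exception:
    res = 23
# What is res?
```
23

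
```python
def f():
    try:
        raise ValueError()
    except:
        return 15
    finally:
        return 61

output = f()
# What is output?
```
61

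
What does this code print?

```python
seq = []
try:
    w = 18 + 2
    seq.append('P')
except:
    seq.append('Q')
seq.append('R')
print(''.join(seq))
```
PR

No exception, try block completes normally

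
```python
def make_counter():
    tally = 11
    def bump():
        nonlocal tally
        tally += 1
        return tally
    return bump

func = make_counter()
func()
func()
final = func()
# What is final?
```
14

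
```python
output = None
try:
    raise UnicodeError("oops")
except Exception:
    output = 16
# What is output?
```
16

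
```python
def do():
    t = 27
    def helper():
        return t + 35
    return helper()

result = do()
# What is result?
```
62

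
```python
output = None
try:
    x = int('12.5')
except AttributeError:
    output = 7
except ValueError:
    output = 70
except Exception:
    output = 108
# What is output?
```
70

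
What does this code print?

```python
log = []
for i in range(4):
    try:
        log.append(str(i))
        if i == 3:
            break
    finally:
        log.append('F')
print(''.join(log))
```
0F1F2F3F

finally runs even when breaking out of loop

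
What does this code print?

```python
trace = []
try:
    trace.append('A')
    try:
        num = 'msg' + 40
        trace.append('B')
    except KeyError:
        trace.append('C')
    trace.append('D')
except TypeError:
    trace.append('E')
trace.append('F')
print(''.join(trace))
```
AEF

Inner handler doesn't match, propagates to outer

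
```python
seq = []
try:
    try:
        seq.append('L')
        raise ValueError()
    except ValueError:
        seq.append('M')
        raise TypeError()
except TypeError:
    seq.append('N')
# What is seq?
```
['L', 'M', 'N']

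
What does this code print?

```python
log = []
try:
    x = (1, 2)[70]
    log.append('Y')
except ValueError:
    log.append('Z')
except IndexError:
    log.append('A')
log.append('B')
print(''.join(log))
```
AB

IndexError is caught by its specific handler, not ValueError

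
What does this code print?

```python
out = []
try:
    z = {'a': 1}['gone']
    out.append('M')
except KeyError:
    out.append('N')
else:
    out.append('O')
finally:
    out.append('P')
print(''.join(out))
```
NP

Exception: except runs, else skipped, finally runs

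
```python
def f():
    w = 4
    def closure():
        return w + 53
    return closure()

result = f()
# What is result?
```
57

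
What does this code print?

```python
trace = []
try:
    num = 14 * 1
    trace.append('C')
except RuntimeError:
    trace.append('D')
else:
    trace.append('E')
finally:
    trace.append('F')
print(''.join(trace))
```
CEF

else runs before finally when no exception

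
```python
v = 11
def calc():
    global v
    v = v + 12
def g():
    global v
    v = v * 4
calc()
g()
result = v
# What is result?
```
92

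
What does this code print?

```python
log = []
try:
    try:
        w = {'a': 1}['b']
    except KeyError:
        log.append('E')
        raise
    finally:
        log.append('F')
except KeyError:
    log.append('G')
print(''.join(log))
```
EFG

finally runs before re-raised exception propagates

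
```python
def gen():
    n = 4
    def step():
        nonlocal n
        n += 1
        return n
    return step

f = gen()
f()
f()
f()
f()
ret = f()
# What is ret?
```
9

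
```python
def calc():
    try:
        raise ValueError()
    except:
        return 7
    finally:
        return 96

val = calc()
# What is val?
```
96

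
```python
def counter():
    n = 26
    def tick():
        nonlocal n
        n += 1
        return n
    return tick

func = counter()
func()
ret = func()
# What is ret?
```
28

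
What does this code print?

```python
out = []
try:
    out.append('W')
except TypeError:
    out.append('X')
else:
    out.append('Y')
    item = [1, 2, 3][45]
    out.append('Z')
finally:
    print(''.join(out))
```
WY

Try succeeds, else appends 'Y', IndexError in else is uncaught, finally prints before exception propagates ('Z' never appended)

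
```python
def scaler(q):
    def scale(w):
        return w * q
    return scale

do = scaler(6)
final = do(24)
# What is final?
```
144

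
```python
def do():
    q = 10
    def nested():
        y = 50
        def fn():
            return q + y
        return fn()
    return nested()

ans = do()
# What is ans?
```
60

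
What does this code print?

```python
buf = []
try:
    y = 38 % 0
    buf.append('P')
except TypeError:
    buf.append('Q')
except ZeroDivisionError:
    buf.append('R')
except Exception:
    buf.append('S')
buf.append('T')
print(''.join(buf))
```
RT

ZeroDivisionError matches before generic Exception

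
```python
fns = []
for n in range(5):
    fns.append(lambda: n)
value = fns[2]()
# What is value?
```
4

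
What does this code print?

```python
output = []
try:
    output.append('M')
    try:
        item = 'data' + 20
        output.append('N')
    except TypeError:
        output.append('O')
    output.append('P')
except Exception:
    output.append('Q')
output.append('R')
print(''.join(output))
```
MOPR

Inner exception caught by inner handler, outer continues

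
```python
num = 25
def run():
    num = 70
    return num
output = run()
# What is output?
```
70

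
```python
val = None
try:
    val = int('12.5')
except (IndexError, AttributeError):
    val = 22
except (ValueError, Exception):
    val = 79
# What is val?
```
79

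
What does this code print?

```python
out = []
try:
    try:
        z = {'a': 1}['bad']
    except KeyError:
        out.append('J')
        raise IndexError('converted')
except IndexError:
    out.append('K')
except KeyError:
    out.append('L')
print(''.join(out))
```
JK

New IndexError raised, caught by outer IndexError handler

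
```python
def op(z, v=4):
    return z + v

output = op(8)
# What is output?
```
12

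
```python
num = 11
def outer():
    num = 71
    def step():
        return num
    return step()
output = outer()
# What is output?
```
71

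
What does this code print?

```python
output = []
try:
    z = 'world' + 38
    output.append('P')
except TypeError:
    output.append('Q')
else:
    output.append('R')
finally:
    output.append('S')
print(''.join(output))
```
QS

Exception: except runs, else skipped, finally runs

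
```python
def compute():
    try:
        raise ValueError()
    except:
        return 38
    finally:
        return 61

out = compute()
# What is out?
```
61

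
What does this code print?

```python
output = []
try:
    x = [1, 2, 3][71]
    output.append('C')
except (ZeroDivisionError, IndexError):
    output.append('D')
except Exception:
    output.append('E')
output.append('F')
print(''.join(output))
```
DF

IndexError matches tuple containing it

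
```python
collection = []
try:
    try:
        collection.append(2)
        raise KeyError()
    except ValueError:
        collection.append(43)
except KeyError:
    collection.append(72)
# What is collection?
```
[2, 72]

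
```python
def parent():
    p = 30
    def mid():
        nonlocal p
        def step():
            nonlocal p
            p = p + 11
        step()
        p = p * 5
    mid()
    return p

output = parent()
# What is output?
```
205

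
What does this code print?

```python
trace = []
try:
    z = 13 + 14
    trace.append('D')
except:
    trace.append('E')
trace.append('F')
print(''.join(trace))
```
DF

No exception, try block completes normally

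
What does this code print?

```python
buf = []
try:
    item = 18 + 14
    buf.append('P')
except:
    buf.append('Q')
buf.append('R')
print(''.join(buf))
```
PR

No exception, try block completes normally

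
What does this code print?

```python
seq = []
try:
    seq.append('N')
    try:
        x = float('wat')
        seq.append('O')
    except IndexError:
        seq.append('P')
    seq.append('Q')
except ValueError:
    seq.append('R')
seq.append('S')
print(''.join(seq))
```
NRS

Inner handler doesn't match, propagates to outer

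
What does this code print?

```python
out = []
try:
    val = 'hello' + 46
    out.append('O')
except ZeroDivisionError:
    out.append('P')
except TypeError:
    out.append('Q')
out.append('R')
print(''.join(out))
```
QR

TypeError is caught by its specific handler, not ZeroDivisionError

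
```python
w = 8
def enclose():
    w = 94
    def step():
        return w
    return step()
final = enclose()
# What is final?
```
94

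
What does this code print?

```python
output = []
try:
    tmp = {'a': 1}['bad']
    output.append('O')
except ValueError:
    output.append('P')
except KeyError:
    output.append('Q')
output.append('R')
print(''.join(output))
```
QR

KeyError is caught by its specific handler, not ValueError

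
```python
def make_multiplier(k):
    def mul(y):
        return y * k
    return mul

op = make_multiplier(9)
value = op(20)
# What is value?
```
180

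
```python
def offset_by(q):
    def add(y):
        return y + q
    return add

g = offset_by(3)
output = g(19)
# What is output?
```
22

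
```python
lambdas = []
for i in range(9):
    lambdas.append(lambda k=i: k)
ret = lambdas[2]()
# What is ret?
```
2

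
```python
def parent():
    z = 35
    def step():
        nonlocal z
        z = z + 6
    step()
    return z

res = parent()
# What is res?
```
41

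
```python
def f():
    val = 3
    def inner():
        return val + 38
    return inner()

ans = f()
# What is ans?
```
41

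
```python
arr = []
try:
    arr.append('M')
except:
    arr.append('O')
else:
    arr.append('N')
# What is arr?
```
['M', 'N']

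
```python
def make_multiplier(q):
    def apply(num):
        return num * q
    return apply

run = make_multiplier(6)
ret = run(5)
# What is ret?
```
30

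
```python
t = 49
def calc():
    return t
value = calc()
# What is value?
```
49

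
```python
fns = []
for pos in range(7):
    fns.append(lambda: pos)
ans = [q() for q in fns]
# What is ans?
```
[6, 6, 6, 6, 6, 6, 6]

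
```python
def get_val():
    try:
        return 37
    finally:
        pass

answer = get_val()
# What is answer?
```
37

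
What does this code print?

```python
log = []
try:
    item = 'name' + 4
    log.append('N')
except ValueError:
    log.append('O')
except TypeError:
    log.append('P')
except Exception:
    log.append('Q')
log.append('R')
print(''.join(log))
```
PR

TypeError matches before generic Exception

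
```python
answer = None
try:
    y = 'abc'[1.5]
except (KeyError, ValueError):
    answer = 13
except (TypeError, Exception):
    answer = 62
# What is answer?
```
62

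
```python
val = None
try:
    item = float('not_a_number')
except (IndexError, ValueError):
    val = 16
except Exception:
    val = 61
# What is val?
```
16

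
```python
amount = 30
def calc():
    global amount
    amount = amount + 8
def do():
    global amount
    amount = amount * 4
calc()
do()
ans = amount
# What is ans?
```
152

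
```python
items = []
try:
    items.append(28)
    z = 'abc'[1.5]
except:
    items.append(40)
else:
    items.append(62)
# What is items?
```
[28, 40]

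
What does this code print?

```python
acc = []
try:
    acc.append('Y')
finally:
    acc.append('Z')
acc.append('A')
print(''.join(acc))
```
YZA

try/finally without except, no exception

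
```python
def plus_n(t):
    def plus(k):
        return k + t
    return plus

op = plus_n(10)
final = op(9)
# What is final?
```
19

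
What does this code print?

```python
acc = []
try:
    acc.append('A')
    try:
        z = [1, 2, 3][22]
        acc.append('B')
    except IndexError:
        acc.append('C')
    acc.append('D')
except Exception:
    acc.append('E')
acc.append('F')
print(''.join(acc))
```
ACDF

Inner exception caught by inner handler, outer continues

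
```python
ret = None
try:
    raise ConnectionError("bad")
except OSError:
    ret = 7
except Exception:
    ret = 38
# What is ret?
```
7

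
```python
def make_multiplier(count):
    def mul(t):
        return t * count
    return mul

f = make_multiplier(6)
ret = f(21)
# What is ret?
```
126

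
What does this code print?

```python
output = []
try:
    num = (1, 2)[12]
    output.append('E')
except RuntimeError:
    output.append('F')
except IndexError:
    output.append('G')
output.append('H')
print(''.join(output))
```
GH

IndexError is caught by its specific handler, not RuntimeError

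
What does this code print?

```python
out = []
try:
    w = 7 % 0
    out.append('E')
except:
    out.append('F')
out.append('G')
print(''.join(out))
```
FG

Exception raised in try, caught by bare except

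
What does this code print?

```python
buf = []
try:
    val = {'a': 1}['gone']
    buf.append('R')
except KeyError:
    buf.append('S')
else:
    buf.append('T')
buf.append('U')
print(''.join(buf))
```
SU

else block skipped when exception is caught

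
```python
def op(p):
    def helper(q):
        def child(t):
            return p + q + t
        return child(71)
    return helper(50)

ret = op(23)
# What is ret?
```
144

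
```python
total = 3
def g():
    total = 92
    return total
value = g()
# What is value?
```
92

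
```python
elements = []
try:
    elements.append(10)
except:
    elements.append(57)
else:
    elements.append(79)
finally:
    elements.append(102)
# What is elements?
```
[10, 79, 102]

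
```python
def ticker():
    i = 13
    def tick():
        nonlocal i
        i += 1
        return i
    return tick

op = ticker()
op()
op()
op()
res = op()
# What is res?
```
17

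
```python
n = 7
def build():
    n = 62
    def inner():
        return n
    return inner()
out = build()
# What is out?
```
62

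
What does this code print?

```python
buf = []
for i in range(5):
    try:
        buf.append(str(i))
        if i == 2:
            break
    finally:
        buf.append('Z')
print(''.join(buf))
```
0Z1Z2Z

finally runs even when breaking out of loop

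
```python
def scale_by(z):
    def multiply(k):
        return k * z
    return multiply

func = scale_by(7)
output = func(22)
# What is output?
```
154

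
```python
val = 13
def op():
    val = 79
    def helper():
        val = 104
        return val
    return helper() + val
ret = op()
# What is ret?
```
183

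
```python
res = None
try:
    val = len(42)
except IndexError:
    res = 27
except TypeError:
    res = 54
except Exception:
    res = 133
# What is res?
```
54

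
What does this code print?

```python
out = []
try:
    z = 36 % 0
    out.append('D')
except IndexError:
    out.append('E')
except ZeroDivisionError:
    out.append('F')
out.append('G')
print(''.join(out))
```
FG

ZeroDivisionError is caught by its specific handler, not IndexError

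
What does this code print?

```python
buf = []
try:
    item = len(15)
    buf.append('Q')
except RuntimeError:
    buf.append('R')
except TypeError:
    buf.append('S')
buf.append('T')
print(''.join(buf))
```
ST

TypeError is caught by its specific handler, not RuntimeError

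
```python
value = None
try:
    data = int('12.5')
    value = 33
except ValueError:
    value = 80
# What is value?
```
80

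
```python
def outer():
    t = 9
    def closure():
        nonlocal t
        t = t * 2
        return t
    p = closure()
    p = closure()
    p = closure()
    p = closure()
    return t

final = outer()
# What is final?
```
144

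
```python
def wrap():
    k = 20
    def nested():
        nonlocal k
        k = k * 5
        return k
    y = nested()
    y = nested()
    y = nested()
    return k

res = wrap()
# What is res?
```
2500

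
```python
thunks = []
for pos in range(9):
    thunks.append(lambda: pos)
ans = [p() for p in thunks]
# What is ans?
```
[8, 8, 8, 8, 8, 8, 8, 8, 8]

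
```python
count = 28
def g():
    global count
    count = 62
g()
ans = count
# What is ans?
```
62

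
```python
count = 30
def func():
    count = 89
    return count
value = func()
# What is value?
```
89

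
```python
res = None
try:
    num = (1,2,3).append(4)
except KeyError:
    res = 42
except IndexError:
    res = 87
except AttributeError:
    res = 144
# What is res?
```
144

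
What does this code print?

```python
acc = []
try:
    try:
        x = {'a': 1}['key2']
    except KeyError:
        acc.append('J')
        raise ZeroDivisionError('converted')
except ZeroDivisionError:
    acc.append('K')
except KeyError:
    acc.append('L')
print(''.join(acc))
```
JK

New ZeroDivisionError raised, caught by outer ZeroDivisionError handler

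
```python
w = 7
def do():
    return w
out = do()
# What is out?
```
7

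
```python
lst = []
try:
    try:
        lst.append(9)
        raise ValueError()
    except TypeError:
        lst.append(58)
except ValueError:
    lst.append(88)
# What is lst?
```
[9, 88]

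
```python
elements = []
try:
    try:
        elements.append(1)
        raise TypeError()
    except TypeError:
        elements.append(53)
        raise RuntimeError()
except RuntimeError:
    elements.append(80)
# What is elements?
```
[1, 53, 80]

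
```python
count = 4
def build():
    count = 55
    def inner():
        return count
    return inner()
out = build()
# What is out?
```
55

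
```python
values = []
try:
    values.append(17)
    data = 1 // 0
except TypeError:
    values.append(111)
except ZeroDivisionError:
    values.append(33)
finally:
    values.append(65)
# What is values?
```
[17, 33, 65]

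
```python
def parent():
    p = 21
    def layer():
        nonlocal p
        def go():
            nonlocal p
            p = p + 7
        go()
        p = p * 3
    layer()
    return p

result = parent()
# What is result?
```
84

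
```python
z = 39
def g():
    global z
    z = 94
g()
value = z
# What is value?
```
94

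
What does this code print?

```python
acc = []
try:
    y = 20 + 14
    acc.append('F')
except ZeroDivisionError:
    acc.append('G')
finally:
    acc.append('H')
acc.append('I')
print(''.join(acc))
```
FHI

finally runs after normal execution too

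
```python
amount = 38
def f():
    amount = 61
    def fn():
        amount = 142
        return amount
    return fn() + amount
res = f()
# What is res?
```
203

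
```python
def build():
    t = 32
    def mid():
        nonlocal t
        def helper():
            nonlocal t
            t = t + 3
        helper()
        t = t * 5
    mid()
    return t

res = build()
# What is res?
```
175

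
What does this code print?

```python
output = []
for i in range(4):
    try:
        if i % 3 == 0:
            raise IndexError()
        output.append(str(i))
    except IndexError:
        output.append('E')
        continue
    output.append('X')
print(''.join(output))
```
E1X2XE

continue in except skips rest of loop body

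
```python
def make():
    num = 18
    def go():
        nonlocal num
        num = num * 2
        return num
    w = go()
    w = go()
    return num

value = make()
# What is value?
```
72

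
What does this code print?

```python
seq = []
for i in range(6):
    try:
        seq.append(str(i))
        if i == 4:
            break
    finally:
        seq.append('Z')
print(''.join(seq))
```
0Z1Z2Z3Z4Z

finally runs even when breaking out of loop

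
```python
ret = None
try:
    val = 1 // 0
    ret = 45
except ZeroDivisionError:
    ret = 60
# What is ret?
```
60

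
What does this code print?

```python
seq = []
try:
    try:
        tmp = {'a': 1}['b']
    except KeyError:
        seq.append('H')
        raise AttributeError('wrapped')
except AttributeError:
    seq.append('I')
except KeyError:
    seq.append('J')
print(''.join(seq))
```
HI

New AttributeError raised, caught by outer AttributeError handler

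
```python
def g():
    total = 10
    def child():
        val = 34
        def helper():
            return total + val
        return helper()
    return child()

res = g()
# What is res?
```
44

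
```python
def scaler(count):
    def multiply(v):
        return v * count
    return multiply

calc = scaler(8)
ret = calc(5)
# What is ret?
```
40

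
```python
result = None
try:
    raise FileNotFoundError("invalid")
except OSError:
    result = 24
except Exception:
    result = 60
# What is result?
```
24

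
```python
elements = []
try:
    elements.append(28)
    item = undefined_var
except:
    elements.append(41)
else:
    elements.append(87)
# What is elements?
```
[28, 41]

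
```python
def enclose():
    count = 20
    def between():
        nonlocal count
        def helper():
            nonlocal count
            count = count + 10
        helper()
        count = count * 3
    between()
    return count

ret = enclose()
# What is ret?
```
90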